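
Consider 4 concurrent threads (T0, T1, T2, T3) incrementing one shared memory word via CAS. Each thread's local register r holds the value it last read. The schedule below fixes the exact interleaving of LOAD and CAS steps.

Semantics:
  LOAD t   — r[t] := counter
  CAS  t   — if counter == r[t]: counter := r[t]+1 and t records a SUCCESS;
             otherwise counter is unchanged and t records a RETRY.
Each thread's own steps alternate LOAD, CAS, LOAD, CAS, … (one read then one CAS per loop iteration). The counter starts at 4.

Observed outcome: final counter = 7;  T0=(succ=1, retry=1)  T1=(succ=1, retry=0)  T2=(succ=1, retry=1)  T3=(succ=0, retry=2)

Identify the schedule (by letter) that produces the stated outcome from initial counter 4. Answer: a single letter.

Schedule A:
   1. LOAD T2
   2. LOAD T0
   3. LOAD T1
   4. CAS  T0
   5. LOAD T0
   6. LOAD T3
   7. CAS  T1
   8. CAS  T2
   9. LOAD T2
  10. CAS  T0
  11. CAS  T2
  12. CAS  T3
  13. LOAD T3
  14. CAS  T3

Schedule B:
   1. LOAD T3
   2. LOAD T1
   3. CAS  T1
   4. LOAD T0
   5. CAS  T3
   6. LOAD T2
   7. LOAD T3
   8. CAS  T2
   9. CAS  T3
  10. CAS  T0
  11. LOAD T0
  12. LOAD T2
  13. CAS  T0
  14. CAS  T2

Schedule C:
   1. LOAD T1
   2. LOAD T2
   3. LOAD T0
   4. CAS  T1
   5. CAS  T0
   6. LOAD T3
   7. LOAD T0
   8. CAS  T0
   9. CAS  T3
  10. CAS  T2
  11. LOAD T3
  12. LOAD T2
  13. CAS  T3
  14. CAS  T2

B

Tracing schedule B:
#1 T3 reads 4
#2 T1 reads 4
#3 T1 CAS(4→5) writes; counter now 5
#4 T0 reads 5
#5 T3 CAS(4→5) fails; counter now 5
#6 T2 reads 5
#7 T3 reads 5
#8 T2 CAS(5→6) writes; counter now 6
#9 T3 CAS(5→6) fails; counter now 6
#10 T0 CAS(5→6) fails; counter now 6
#11 T0 reads 6
#12 T2 reads 6
#13 T0 CAS(6→7) writes; counter now 7
#14 T2 CAS(6→7) fails; counter now 7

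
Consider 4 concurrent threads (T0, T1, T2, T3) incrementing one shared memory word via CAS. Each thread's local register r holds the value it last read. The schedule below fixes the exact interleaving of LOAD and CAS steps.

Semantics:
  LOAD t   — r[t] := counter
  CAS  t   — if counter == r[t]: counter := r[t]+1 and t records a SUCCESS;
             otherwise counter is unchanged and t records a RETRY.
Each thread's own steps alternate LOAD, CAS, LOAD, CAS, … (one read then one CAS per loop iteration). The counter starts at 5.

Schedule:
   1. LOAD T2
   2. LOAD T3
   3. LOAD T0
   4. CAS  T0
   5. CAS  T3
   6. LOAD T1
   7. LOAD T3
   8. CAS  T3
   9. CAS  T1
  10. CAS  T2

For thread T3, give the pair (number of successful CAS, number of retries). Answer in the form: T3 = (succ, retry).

T3 = (1, 1)

step 1: T2 LOAD ⇒ load; ctr=5 reg=5
step 2: T3 LOAD ⇒ load; ctr=5 reg=5
step 3: T0 LOAD ⇒ load; ctr=5 reg=5
step 4: T0 CAS ⇒ ok; ctr=6 reg=5
step 5: T3 CAS ⇒ retry; ctr=6 reg=5
step 6: T1 LOAD ⇒ load; ctr=6 reg=6
step 7: T3 LOAD ⇒ load; ctr=6 reg=6
step 8: T3 CAS ⇒ ok; ctr=7 reg=6
step 9: T1 CAS ⇒ retry; ctr=7 reg=6
step 10: T2 CAS ⇒ retry; ctr=7 reg=5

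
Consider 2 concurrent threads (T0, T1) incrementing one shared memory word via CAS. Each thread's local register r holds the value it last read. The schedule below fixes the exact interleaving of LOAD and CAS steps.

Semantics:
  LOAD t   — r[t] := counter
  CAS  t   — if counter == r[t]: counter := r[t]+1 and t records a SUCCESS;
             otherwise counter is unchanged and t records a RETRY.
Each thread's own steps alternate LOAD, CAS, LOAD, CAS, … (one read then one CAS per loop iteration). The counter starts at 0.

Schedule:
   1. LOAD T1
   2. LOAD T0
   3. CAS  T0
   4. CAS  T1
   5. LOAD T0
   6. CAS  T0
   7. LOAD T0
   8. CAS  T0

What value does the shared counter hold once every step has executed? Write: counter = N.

#1 T1 reads 0
#2 T0 reads 0
#3 T0 CAS(0→1) writes; counter now 1
#4 T1 CAS(0→1) fails; counter now 1
#5 T0 reads 1
#6 T0 CAS(1→2) writes; counter now 2
#7 T0 reads 2
#8 T0 CAS(2→3) writes; counter now 3

counter = 3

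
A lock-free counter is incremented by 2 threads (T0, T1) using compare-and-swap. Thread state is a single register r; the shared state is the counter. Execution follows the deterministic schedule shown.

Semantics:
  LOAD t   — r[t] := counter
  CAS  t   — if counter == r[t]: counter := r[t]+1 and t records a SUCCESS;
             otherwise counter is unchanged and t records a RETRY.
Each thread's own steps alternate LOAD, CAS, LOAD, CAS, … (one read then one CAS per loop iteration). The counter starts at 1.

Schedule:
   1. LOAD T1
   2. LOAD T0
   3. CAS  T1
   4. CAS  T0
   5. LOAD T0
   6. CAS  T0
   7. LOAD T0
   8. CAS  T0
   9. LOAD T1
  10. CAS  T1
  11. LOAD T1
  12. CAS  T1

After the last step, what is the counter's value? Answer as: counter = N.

counter = 6

step 1: T1 LOAD ⇒ load; ctr=1 reg=1
step 2: T0 LOAD ⇒ load; ctr=1 reg=1
step 3: T1 CAS ⇒ ok; ctr=2 reg=1
step 4: T0 CAS ⇒ retry; ctr=2 reg=1
step 5: T0 LOAD ⇒ load; ctr=2 reg=2
step 6: T0 CAS ⇒ ok; ctr=3 reg=2
step 7: T0 LOAD ⇒ load; ctr=3 reg=3
step 8: T0 CAS ⇒ ok; ctr=4 reg=3
step 9: T1 LOAD ⇒ load; ctr=4 reg=4
step 10: T1 CAS ⇒ ok; ctr=5 reg=4
step 11: T1 LOAD ⇒ load; ctr=5 reg=5
step 12: T1 CAS ⇒ ok; ctr=6 reg=5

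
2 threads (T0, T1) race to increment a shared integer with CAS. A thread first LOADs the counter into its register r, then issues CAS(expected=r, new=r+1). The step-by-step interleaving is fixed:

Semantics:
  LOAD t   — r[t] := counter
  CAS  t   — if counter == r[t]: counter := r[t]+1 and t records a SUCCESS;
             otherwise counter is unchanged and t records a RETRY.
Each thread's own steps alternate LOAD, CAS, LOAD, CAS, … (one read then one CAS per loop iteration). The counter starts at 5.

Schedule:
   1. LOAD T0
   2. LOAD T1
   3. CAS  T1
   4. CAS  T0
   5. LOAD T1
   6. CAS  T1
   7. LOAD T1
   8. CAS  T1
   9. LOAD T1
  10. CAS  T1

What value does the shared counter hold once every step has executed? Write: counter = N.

counter = 9

   1) LOAD T0:  M=5  r_T0=5
   2) LOAD T1:  M=5  r_T1=5
   3) CAS  T1:  M=6  r_T1=5 ✓
   4) CAS  T0:  M=6  r_T0=5 ✗
   5) LOAD T1:  M=6  r_T1=6
   6) CAS  T1:  M=7  r_T1=6 ✓
   7) LOAD T1:  M=7  r_T1=7
   8) CAS  T1:  M=8  r_T1=7 ✓
   9) LOAD T1:  M=8  r_T1=8
  10) CAS  T1:  M=9  r_T1=8 ✓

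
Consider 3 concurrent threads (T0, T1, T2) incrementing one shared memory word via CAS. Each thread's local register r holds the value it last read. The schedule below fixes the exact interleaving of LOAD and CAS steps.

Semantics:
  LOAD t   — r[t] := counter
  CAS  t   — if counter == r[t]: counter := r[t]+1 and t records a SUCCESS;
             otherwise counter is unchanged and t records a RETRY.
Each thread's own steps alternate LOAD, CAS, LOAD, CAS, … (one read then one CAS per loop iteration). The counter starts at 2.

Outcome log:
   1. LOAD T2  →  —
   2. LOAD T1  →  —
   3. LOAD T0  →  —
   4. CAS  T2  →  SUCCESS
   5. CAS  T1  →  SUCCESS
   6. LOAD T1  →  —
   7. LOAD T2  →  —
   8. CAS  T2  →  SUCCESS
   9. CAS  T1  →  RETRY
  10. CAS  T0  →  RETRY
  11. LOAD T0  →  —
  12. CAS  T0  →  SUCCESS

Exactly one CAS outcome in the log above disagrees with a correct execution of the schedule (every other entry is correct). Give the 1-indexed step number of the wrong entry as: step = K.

step = 5

Correct run:
[1] T2.load  rd  (counter 2, T2.r 2)
[2] T1.load  rd  (counter 2, T1.r 2)
[3] T0.load  rd  (counter 2, T0.r 2)
[4] T2.cas  hit  (counter 3, T2.r 2)
[5] T1.cas  miss  (counter 3, T1.r 2)
[6] T1.load  rd  (counter 3, T1.r 3)
[7] T2.load  rd  (counter 3, T2.r 3)
[8] T2.cas  hit  (counter 4, T2.r 3)
[9] T1.cas  miss  (counter 4, T1.r 3)
[10] T0.cas  miss  (counter 4, T0.r 2)
[11] T0.load  rd  (counter 4, T0.r 4)
[12] T0.cas  hit  (counter 5, T0.r 4)
Flip is step 5.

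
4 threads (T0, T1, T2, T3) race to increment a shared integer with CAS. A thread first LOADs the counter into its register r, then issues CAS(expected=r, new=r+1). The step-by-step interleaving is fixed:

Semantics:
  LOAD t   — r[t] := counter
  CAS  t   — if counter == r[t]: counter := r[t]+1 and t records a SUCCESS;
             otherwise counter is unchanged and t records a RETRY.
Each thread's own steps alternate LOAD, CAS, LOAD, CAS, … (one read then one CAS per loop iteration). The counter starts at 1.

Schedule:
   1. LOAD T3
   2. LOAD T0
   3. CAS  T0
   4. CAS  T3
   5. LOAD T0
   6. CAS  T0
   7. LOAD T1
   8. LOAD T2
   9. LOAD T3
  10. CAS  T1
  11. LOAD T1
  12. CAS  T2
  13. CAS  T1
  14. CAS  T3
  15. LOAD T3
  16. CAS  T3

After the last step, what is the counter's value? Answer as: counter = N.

   1) LOAD T3:  M=1  r_T3=1
   2) LOAD T0:  M=1  r_T0=1
   3) CAS  T0:  M=2  r_T0=1 ✓
   4) CAS  T3:  M=2  r_T3=1 ✗
   5) LOAD T0:  M=2  r_T0=2
   6) CAS  T0:  M=3  r_T0=2 ✓
   7) LOAD T1:  M=3  r_T1=3
   8) LOAD T2:  M=3  r_T2=3
   9) LOAD T3:  M=3  r_T3=3
  10) CAS  T1:  M=4  r_T1=3 ✓
  11) LOAD T1:  M=4  r_T1=4
  12) CAS  T2:  M=4  r_T2=3 ✗
  13) CAS  T1:  M=5  r_T1=4 ✓
  14) CAS  T3:  M=5  r_T3=3 ✗
  15) LOAD T3:  M=5  r_T3=5
  16) CAS  T3:  M=6  r_T3=5 ✓

counter = 6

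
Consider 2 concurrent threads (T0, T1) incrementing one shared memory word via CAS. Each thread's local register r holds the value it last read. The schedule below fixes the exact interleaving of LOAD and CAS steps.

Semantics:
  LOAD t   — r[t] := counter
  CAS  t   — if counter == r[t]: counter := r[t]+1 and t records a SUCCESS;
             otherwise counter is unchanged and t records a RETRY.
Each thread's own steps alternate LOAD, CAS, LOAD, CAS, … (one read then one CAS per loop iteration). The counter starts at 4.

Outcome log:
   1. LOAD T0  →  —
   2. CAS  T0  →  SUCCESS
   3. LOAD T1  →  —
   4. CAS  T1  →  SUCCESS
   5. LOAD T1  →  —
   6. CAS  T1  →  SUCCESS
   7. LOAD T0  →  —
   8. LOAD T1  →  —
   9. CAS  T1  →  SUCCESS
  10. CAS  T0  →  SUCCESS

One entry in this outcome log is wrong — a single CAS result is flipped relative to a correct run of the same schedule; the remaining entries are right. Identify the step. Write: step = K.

step = 10

Re-executing:
step 1: T0 LOAD ⇒ load; ctr=4 reg=4
step 2: T0 CAS ⇒ ok; ctr=5 reg=4
step 3: T1 LOAD ⇒ load; ctr=5 reg=5
step 4: T1 CAS ⇒ ok; ctr=6 reg=5
step 5: T1 LOAD ⇒ load; ctr=6 reg=6
step 6: T1 CAS ⇒ ok; ctr=7 reg=6
step 7: T0 LOAD ⇒ load; ctr=7 reg=7
step 8: T1 LOAD ⇒ load; ctr=7 reg=7
step 9: T1 CAS ⇒ ok; ctr=8 reg=7
step 10: T0 CAS ⇒ retry; ctr=8 reg=7
Mismatch at 10.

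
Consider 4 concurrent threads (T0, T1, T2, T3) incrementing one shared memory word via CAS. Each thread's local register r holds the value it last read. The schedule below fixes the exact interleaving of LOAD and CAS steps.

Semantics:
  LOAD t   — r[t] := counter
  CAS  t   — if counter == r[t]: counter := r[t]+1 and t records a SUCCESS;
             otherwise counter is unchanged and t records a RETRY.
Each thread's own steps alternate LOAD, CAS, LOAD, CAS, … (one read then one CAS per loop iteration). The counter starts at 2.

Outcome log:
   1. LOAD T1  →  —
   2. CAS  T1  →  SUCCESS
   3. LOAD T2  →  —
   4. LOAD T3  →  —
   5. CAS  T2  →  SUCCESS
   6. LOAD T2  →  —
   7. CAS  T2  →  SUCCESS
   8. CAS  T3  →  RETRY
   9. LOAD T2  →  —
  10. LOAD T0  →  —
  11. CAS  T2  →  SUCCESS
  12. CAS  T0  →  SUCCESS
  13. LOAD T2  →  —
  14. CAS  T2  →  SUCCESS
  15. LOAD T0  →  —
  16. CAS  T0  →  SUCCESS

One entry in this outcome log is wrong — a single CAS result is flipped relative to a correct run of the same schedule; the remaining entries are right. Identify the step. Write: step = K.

Correct run:
   1) LOAD T1:  M=2  r_T1=2
   2) CAS  T1:  M=3  r_T1=2 ✓
   3) LOAD T2:  M=3  r_T2=3
   4) LOAD T3:  M=3  r_T3=3
   5) CAS  T2:  M=4  r_T2=3 ✓
   6) LOAD T2:  M=4  r_T2=4
   7) CAS  T2:  M=5  r_T2=4 ✓
   8) CAS  T3:  M=5  r_T3=3 ✗
   9) LOAD T2:  M=5  r_T2=5
  10) LOAD T0:  M=5  r_T0=5
  11) CAS  T2:  M=6  r_T2=5 ✓
  12) CAS  T0:  M=6  r_T0=5 ✗
  13) LOAD T2:  M=6  r_T2=6
  14) CAS  T2:  M=7  r_T2=6 ✓
  15) LOAD T0:  M=7  r_T0=7
  16) CAS  T0:  M=8  r_T0=7 ✓
Mismatch at 12.

step = 12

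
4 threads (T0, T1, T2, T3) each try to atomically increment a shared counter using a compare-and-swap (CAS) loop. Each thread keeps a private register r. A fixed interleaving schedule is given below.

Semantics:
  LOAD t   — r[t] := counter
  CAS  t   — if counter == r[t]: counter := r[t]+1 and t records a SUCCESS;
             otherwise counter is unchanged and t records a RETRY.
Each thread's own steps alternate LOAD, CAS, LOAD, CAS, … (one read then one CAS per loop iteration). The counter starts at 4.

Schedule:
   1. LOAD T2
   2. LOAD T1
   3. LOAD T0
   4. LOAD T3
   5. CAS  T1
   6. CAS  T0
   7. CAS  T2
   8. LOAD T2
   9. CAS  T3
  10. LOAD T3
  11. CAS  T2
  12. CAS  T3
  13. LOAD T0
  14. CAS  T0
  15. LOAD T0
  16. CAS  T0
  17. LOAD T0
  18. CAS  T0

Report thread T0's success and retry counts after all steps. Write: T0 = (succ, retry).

#1 T2 reads 4
#2 T1 reads 4
#3 T0 reads 4
#4 T3 reads 4
#5 T1 CAS(4→5) writes; counter now 5
#6 T0 CAS(4→5) fails; counter now 5
#7 T2 CAS(4→5) fails; counter now 5
#8 T2 reads 5
#9 T3 CAS(4→5) fails; counter now 5
#10 T3 reads 5
#11 T2 CAS(5→6) writes; counter now 6
#12 T3 CAS(5→6) fails; counter now 6
#13 T0 reads 6
#14 T0 CAS(6→7) writes; counter now 7
#15 T0 reads 7
#16 T0 CAS(7→8) writes; counter now 8
#17 T0 reads 8
#18 T0 CAS(8→9) writes; counter now 9

T0 = (3, 1)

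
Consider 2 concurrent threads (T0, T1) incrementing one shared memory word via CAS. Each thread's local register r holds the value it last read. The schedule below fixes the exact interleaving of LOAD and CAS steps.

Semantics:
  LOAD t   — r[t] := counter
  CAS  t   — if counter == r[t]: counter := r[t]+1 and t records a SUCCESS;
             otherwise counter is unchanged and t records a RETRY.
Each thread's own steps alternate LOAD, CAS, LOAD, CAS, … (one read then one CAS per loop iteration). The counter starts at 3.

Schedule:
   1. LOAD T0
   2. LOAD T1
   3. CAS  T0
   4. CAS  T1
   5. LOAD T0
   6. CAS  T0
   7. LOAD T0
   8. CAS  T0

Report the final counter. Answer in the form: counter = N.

counter = 6

   1) LOAD T0:  M=3  r_T0=3
   2) LOAD T1:  M=3  r_T1=3
   3) CAS  T0:  M=4  r_T0=3 ✓
   4) CAS  T1:  M=4  r_T1=3 ✗
   5) LOAD T0:  M=4  r_T0=4
   6) CAS  T0:  M=5  r_T0=4 ✓
   7) LOAD T0:  M=5  r_T0=5
   8) CAS  T0:  M=6  r_T0=5 ✓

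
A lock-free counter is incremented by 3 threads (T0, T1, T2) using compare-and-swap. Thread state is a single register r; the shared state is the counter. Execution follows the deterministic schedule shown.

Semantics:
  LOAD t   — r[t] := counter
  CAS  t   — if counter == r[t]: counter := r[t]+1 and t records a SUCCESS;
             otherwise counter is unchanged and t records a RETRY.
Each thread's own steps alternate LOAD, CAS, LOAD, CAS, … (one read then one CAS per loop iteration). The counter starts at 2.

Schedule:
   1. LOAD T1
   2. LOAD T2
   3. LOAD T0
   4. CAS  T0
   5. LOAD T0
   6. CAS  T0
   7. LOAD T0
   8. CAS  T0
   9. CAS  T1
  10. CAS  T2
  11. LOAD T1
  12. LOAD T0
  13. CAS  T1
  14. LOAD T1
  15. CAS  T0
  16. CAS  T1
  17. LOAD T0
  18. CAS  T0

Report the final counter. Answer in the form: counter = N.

#1 T1 reads 2
#2 T2 reads 2
#3 T0 reads 2
#4 T0 CAS(2→3) writes; counter now 3
#5 T0 reads 3
#6 T0 CAS(3→4) writes; counter now 4
#7 T0 reads 4
#8 T0 CAS(4→5) writes; counter now 5
#9 T1 CAS(2→3) fails; counter now 5
#10 T2 CAS(2→3) fails; counter now 5
#11 T1 reads 5
#12 T0 reads 5
#13 T1 CAS(5→6) writes; counter now 6
#14 T1 reads 6
#15 T0 CAS(5→6) fails; counter now 6
#16 T1 CAS(6→7) writes; counter now 7
#17 T0 reads 7
#18 T0 CAS(7→8) writes; counter now 8

counter = 8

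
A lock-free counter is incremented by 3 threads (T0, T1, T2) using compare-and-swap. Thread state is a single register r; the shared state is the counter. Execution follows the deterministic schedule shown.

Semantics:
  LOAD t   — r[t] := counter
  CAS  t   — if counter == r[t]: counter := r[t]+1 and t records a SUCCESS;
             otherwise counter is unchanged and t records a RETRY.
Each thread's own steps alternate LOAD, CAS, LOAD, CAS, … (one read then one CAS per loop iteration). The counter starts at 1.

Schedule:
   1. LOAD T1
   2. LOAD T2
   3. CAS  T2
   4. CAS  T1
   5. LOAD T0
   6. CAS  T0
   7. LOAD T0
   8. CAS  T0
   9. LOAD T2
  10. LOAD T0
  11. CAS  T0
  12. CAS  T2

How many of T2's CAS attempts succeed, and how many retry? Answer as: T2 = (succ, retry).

T2 = (1, 1)

1. LOAD T1 → mem=1 r[T1]=1 [LOAD]
2. LOAD T2 → mem=1 r[T2]=1 [LOAD]
3. CAS T2 → mem=2 r[T2]=1 [OK]
4. CAS T1 → mem=2 r[T1]=1 [RETRY]
5. LOAD T0 → mem=2 r[T0]=2 [LOAD]
6. CAS T0 → mem=3 r[T0]=2 [OK]
7. LOAD T0 → mem=3 r[T0]=3 [LOAD]
8. CAS T0 → mem=4 r[T0]=3 [OK]
9. LOAD T2 → mem=4 r[T2]=4 [LOAD]
10. LOAD T0 → mem=4 r[T0]=4 [LOAD]
11. CAS T0 → mem=5 r[T0]=4 [OK]
12. CAS T2 → mem=5 r[T2]=4 [RETRY]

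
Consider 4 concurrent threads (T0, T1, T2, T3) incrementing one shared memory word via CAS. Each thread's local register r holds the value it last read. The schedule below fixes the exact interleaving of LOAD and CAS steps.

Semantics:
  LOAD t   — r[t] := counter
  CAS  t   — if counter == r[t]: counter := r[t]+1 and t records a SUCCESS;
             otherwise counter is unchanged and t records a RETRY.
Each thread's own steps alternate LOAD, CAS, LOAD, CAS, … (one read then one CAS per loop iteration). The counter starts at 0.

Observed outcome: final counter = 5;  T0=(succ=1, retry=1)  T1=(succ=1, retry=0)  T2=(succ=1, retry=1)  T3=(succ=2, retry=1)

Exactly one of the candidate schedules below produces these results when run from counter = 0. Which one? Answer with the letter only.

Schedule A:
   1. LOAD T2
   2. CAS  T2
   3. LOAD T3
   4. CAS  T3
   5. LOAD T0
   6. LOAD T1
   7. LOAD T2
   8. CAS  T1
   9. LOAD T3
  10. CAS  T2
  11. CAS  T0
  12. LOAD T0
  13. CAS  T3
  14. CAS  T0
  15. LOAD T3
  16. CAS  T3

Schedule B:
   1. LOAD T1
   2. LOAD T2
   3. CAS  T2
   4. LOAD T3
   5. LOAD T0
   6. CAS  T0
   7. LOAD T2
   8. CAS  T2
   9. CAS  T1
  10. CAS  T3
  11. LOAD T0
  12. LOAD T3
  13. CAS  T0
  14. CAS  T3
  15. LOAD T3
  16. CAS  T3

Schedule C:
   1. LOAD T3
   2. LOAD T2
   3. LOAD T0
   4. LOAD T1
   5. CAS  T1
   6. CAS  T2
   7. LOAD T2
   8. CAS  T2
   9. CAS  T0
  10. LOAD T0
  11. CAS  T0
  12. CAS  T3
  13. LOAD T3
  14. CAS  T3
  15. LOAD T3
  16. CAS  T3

C

Tracing schedule C:
T3 LOAD — after: cnt=0, r=0 — load
T2 LOAD — after: cnt=0, r=0 — load
T0 LOAD — after: cnt=0, r=0 — load
T1 LOAD — after: cnt=0, r=0 — load
T1 CAS — after: cnt=1, r=0 — ok
T2 CAS — after: cnt=1, r=0 — retry
T2 LOAD — after: cnt=1, r=1 — load
T2 CAS — after: cnt=2, r=1 — ok
T0 CAS — after: cnt=2, r=0 — retry
T0 LOAD — after: cnt=2, r=2 — load
T0 CAS — after: cnt=3, r=2 — ok
T3 CAS — after: cnt=3, r=0 — retry
T3 LOAD — after: cnt=3, r=3 — load
T3 CAS — after: cnt=4, r=3 — ok
T3 LOAD — after: cnt=4, r=4 — load
T3 CAS — after: cnt=5, r=4 — ok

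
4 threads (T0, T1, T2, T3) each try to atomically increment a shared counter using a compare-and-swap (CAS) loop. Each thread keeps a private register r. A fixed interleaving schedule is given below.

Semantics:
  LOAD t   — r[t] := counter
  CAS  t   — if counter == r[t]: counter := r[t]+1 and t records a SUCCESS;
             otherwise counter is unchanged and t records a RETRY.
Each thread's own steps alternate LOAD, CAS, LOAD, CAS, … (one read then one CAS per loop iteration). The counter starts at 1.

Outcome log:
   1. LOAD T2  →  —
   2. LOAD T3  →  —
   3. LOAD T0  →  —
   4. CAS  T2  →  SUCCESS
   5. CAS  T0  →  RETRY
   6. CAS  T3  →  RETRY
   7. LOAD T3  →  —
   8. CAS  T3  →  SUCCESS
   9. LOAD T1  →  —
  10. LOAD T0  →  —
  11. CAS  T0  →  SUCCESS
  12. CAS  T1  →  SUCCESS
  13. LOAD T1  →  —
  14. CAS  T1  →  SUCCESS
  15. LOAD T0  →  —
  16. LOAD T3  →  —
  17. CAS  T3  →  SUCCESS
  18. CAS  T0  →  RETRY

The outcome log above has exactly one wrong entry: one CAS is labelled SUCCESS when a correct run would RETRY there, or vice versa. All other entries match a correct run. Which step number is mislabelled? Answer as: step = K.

step = 12

Reference trace:
T2 LOAD — after: cnt=1, r=1 — load
T3 LOAD — after: cnt=1, r=1 — load
T0 LOAD — after: cnt=1, r=1 — load
T2 CAS — after: cnt=2, r=1 — ok
T0 CAS — after: cnt=2, r=1 — retry
T3 CAS — after: cnt=2, r=1 — retry
T3 LOAD — after: cnt=2, r=2 — load
T3 CAS — after: cnt=3, r=2 — ok
T1 LOAD — after: cnt=3, r=3 — load
T0 LOAD — after: cnt=3, r=3 — load
T0 CAS — after: cnt=4, r=3 — ok
T1 CAS — after: cnt=4, r=3 — retry
T1 LOAD — after: cnt=4, r=4 — load
T1 CAS — after: cnt=5, r=4 — ok
T0 LOAD — after: cnt=5, r=5 — load
T3 LOAD — after: cnt=5, r=5 — load
T3 CAS — after: cnt=6, r=5 — ok
T0 CAS — after: cnt=6, r=5 — retry
Mismatch at 12.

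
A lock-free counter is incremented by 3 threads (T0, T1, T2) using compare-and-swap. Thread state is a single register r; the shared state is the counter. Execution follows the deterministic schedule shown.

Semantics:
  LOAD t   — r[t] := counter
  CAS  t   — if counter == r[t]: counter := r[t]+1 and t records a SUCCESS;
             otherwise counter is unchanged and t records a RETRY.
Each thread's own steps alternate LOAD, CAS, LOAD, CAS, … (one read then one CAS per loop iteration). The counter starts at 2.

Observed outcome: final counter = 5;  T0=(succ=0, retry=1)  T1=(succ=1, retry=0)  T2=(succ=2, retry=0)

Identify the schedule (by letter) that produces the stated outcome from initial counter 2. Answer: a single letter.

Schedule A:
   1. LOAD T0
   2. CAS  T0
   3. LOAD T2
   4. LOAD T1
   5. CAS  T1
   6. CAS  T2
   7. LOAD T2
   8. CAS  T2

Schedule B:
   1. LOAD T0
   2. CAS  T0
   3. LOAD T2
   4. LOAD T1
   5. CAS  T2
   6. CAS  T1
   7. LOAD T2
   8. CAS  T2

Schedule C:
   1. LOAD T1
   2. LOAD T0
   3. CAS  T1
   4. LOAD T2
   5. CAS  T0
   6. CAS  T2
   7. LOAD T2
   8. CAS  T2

C

Simulating candidate C:
[1] T1.load  rd  (counter 2, T1.r 2)
[2] T0.load  rd  (counter 2, T0.r 2)
[3] T1.cas  hit  (counter 3, T1.r 2)
[4] T2.load  rd  (counter 3, T2.r 3)
[5] T0.cas  miss  (counter 3, T0.r 2)
[6] T2.cas  hit  (counter 4, T2.r 3)
[7] T2.load  rd  (counter 4, T2.r 4)
[8] T2.cas  hit  (counter 5, T2.r 4)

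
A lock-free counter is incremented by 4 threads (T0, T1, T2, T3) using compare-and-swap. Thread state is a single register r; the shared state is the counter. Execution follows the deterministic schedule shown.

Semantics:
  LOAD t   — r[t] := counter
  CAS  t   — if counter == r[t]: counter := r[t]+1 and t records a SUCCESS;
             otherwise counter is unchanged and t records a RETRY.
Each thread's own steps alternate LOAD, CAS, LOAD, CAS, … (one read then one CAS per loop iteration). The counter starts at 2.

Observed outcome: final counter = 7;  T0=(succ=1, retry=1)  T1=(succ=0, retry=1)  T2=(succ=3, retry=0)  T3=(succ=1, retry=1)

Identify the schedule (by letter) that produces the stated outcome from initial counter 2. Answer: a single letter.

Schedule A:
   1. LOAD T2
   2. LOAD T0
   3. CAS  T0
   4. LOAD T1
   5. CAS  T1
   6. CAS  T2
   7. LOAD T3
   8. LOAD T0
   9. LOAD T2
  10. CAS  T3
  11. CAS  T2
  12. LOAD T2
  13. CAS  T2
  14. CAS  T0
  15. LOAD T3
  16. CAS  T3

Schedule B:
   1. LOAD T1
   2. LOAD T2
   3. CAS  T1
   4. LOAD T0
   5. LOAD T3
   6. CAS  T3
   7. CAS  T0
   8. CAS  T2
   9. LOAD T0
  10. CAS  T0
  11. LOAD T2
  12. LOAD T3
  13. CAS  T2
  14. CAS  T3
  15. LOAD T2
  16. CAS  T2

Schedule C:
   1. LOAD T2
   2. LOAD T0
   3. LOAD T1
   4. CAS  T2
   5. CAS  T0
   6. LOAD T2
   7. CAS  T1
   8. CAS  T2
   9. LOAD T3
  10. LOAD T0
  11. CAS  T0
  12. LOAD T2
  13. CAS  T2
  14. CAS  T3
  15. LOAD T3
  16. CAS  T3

C

Simulating candidate C:
T2 LOAD — after: cnt=2, r=2 — load
T0 LOAD — after: cnt=2, r=2 — load
T1 LOAD — after: cnt=2, r=2 — load
T2 CAS — after: cnt=3, r=2 — ok
T0 CAS — after: cnt=3, r=2 — retry
T2 LOAD — after: cnt=3, r=3 — load
T1 CAS — after: cnt=3, r=2 — retry
T2 CAS — after: cnt=4, r=3 — ok
T3 LOAD — after: cnt=4, r=4 — load
T0 LOAD — after: cnt=4, r=4 — load
T0 CAS — after: cnt=5, r=4 — ok
T2 LOAD — after: cnt=5, r=5 — load
T2 CAS — after: cnt=6, r=5 — ok
T3 CAS — after: cnt=6, r=4 — retry
T3 LOAD — after: cnt=6, r=6 — load
T3 CAS — after: cnt=7, r=6 — ok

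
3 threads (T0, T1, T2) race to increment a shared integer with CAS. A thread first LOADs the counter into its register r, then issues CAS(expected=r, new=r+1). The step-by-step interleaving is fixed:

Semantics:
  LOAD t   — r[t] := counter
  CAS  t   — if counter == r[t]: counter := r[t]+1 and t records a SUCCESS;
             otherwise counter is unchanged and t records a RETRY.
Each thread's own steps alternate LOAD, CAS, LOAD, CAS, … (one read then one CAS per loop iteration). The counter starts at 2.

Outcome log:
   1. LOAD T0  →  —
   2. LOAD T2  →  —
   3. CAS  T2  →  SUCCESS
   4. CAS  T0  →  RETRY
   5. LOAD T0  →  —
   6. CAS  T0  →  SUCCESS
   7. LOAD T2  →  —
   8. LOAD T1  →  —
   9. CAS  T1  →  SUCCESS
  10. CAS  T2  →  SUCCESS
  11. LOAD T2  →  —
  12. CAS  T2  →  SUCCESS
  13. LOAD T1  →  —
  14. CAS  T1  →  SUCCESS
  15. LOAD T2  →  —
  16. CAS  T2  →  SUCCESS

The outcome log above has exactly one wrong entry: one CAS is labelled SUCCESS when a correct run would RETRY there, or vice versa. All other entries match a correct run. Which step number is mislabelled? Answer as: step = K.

step = 10

Correct run:
#1 T0 reads 2
#2 T2 reads 2
#3 T2 CAS(2→3) writes; counter now 3
#4 T0 CAS(2→3) fails; counter now 3
#5 T0 reads 3
#6 T0 CAS(3→4) writes; counter now 4
#7 T2 reads 4
#8 T1 reads 4
#9 T1 CAS(4→5) writes; counter now 5
#10 T2 CAS(4→5) fails; counter now 5
#11 T2 reads 5
#12 T2 CAS(5→6) writes; counter now 6
#13 T1 reads 6
#14 T1 CAS(6→7) writes; counter now 7
#15 T2 reads 7
#16 T2 CAS(7→8) writes; counter now 8
Mismatch at 10.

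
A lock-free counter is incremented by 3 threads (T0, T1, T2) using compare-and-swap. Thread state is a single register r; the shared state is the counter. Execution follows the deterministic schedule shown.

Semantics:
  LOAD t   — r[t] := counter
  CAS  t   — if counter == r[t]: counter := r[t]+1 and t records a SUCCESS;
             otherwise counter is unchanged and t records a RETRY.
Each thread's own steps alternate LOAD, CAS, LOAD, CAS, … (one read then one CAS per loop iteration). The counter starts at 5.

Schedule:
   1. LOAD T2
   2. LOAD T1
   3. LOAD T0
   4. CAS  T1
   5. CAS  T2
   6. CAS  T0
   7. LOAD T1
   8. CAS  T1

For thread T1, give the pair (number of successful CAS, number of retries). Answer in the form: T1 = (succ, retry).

1. LOAD T2 → mem=5 r[T2]=5 [LOAD]
2. LOAD T1 → mem=5 r[T1]=5 [LOAD]
3. LOAD T0 → mem=5 r[T0]=5 [LOAD]
4. CAS T1 → mem=6 r[T1]=5 [OK]
5. CAS T2 → mem=6 r[T2]=5 [RETRY]
6. CAS T0 → mem=6 r[T0]=5 [RETRY]
7. LOAD T1 → mem=6 r[T1]=6 [LOAD]
8. CAS T1 → mem=7 r[T1]=6 [OK]

T1 = (2, 0)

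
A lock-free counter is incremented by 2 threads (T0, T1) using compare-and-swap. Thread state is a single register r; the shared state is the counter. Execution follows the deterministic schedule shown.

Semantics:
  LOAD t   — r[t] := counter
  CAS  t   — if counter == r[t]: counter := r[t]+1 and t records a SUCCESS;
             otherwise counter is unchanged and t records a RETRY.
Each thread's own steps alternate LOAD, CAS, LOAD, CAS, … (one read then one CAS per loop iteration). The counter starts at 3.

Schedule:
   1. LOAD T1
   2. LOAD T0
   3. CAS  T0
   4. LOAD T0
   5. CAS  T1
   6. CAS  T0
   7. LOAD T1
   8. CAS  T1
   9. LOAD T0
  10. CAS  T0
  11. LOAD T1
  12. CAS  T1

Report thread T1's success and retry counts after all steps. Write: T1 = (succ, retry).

[1] T1.load  rd  (counter 3, T1.r 3)
[2] T0.load  rd  (counter 3, T0.r 3)
[3] T0.cas  hit  (counter 4, T0.r 3)
[4] T0.load  rd  (counter 4, T0.r 4)
[5] T1.cas  miss  (counter 4, T1.r 3)
[6] T0.cas  hit  (counter 5, T0.r 4)
[7] T1.load  rd  (counter 5, T1.r 5)
[8] T1.cas  hit  (counter 6, T1.r 5)
[9] T0.load  rd  (counter 6, T0.r 6)
[10] T0.cas  hit  (counter 7, T0.r 6)
[11] T1.load  rd  (counter 7, T1.r 7)
[12] T1.cas  hit  (counter 8, T1.r 7)

T1 = (2, 1)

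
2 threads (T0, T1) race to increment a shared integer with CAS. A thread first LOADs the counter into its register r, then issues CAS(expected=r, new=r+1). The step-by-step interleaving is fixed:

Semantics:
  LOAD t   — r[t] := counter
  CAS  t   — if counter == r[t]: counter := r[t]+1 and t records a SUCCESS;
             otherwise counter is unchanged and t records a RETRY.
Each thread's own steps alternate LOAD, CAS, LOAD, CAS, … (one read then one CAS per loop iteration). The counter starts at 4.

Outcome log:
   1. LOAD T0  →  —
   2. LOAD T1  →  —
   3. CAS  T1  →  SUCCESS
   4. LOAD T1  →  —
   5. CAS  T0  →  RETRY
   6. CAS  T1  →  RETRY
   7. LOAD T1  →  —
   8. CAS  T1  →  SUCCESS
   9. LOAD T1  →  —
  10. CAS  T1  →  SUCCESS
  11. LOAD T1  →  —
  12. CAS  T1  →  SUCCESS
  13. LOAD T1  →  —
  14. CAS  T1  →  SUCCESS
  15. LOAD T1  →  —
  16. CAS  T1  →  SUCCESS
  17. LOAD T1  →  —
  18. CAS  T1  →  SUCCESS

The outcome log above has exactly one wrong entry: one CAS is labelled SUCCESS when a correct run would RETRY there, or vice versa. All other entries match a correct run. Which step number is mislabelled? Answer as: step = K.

step = 6

Reference trace:
[1] T0.load  rd  (counter 4, T0.r 4)
[2] T1.load  rd  (counter 4, T1.r 4)
[3] T1.cas  hit  (counter 5, T1.r 4)
[4] T1.load  rd  (counter 5, T1.r 5)
[5] T0.cas  miss  (counter 5, T0.r 4)
[6] T1.cas  hit  (counter 6, T1.r 5)
[7] T1.load  rd  (counter 6, T1.r 6)
[8] T1.cas  hit  (counter 7, T1.r 6)
[9] T1.load  rd  (counter 7, T1.r 7)
[10] T1.cas  hit  (counter 8, T1.r 7)
[11] T1.load  rd  (counter 8, T1.r 8)
[12] T1.cas  hit  (counter 9, T1.r 8)
[13] T1.load  rd  (counter 9, T1.r 9)
[14] T1.cas  hit  (counter 10, T1.r 9)
[15] T1.load  rd  (counter 10, T1.r 10)
[16] T1.cas  hit  (counter 11, T1.r 10)
[17] T1.load  rd  (counter 11, T1.r 11)
[18] T1.cas  hit  (counter 12, T1.r 11)
Flip is step 6.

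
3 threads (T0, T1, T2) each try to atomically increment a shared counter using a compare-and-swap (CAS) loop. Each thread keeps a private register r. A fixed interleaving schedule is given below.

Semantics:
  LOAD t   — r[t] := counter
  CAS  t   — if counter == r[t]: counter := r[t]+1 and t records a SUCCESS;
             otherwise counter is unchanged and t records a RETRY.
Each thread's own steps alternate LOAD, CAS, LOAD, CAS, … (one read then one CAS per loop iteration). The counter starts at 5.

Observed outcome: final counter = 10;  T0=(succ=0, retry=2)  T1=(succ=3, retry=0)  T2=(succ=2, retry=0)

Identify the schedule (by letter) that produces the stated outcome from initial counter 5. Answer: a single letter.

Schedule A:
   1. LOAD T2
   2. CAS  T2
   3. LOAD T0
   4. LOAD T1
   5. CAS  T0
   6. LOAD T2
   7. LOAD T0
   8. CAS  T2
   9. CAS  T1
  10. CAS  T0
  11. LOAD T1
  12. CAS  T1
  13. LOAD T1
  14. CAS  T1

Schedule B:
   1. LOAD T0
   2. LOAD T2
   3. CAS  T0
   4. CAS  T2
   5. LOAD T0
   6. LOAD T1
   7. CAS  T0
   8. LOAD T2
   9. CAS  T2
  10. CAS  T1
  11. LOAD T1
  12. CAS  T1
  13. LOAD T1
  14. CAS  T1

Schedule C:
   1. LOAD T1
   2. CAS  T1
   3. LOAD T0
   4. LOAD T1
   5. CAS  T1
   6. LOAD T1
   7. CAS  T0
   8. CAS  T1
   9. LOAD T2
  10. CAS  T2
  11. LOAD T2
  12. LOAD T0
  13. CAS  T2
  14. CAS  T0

C

Simulating candidate C:
   1) LOAD T1:  M=5  r_T1=5
   2) CAS  T1:  M=6  r_T1=5 ✓
   3) LOAD T0:  M=6  r_T0=6
   4) LOAD T1:  M=6  r_T1=6
   5) CAS  T1:  M=7  r_T1=6 ✓
   6) LOAD T1:  M=7  r_T1=7
   7) CAS  T0:  M=7  r_T0=6 ✗
   8) CAS  T1:  M=8  r_T1=7 ✓
   9) LOAD T2:  M=8  r_T2=8
  10) CAS  T2:  M=9  r_T2=8 ✓
  11) LOAD T2:  M=9  r_T2=9
  12) LOAD T0:  M=9  r_T0=9
  13) CAS  T2:  M=10  r_T2=9 ✓
  14) CAS  T0:  M=10  r_T0=9 ✗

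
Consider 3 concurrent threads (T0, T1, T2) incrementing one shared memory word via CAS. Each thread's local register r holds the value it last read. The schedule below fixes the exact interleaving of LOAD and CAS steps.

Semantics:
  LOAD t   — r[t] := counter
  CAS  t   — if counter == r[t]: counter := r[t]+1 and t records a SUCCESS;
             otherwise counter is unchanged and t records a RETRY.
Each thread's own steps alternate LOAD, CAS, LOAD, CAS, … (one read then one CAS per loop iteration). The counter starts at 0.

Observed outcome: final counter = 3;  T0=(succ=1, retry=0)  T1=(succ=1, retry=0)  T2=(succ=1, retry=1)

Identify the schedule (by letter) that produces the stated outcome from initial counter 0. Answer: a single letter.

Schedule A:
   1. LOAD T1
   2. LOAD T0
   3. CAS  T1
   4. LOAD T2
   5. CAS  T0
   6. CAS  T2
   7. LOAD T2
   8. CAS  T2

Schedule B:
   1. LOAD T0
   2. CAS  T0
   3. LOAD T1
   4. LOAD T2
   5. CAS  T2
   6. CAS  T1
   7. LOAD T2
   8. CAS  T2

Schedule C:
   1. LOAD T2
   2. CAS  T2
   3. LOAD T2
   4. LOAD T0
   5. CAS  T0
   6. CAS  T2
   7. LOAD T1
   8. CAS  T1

C

Tracing schedule C:
step 1: T2 LOAD ⇒ load; ctr=0 reg=0
step 2: T2 CAS ⇒ ok; ctr=1 reg=0
step 3: T2 LOAD ⇒ load; ctr=1 reg=1
step 4: T0 LOAD ⇒ load; ctr=1 reg=1
step 5: T0 CAS ⇒ ok; ctr=2 reg=1
step 6: T2 CAS ⇒ retry; ctr=2 reg=1
step 7: T1 LOAD ⇒ load; ctr=2 reg=2
step 8: T1 CAS ⇒ ok; ctr=3 reg=2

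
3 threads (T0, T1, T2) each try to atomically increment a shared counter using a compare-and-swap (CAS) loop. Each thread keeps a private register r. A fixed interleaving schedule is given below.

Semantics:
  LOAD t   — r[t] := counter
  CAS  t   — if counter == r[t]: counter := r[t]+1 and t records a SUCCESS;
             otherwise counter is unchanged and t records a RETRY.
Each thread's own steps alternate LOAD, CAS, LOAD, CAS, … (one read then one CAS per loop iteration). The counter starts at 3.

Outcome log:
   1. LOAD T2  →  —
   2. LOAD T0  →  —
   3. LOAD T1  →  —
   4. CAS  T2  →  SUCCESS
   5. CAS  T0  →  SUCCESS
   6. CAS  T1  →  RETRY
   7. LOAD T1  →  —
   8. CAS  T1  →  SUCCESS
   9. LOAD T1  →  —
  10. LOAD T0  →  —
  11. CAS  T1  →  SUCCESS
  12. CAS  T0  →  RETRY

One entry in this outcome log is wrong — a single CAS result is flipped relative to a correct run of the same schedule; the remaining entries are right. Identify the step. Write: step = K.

Reference trace:
   1) LOAD T2:  M=3  r_T2=3
   2) LOAD T0:  M=3  r_T0=3
   3) LOAD T1:  M=3  r_T1=3
   4) CAS  T2:  M=4  r_T2=3 ✓
   5) CAS  T0:  M=4  r_T0=3 ✗
   6) CAS  T1:  M=4  r_T1=3 ✗
   7) LOAD T1:  M=4  r_T1=4
   8) CAS  T1:  M=5  r_T1=4 ✓
   9) LOAD T1:  M=5  r_T1=5
  10) LOAD T0:  M=5  r_T0=5
  11) CAS  T1:  M=6  r_T1=5 ✓
  12) CAS  T0:  M=6  r_T0=5 ✗
Flip is step 5.

step = 5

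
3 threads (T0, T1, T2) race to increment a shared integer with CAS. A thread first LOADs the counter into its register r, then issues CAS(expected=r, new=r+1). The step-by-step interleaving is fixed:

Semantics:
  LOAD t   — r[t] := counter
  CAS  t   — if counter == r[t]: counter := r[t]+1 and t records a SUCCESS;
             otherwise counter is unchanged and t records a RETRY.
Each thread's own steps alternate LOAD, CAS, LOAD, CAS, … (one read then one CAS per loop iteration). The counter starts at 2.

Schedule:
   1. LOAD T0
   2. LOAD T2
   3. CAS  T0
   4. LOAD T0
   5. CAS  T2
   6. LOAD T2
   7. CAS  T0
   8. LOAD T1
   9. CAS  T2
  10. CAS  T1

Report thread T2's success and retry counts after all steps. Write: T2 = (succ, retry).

#1 T0 reads 2
#2 T2 reads 2
#3 T0 CAS(2→3) writes; counter now 3
#4 T0 reads 3
#5 T2 CAS(2→3) fails; counter now 3
#6 T2 reads 3
#7 T0 CAS(3→4) writes; counter now 4
#8 T1 reads 4
#9 T2 CAS(3→4) fails; counter now 4
#10 T1 CAS(4→5) writes; counter now 5

T2 = (0, 2)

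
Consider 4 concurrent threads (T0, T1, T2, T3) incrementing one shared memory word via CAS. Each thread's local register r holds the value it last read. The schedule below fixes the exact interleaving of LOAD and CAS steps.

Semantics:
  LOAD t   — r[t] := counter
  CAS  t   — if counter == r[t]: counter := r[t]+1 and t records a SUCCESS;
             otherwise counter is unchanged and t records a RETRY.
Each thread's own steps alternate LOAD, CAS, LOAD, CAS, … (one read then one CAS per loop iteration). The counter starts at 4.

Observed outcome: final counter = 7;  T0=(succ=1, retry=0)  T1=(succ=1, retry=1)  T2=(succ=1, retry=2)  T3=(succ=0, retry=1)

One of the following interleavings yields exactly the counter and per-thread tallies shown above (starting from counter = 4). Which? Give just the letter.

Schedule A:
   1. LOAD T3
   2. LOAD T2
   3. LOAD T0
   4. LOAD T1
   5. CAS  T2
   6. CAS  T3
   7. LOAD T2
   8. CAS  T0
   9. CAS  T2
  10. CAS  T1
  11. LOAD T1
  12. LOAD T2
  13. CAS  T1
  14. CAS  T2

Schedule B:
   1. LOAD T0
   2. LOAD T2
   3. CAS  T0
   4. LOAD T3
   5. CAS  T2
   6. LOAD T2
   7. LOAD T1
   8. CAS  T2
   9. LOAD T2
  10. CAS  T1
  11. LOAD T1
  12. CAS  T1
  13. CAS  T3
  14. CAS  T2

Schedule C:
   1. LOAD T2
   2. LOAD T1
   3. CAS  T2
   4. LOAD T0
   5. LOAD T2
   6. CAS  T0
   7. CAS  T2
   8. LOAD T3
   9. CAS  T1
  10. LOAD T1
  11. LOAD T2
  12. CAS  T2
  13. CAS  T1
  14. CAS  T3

Simulating candidate B:
step 1: T0 LOAD ⇒ load; ctr=4 reg=4
step 2: T2 LOAD ⇒ load; ctr=4 reg=4
step 3: T0 CAS ⇒ ok; ctr=5 reg=4
step 4: T3 LOAD ⇒ load; ctr=5 reg=5
step 5: T2 CAS ⇒ retry; ctr=5 reg=4
step 6: T2 LOAD ⇒ load; ctr=5 reg=5
step 7: T1 LOAD ⇒ load; ctr=5 reg=5
step 8: T2 CAS ⇒ ok; ctr=6 reg=5
step 9: T2 LOAD ⇒ load; ctr=6 reg=6
step 10: T1 CAS ⇒ retry; ctr=6 reg=5
step 11: T1 LOAD ⇒ load; ctr=6 reg=6
step 12: T1 CAS ⇒ ok; ctr=7 reg=6
step 13: T3 CAS ⇒ retry; ctr=7 reg=5
step 14: T2 CAS ⇒ retry; ctr=7 reg=6

B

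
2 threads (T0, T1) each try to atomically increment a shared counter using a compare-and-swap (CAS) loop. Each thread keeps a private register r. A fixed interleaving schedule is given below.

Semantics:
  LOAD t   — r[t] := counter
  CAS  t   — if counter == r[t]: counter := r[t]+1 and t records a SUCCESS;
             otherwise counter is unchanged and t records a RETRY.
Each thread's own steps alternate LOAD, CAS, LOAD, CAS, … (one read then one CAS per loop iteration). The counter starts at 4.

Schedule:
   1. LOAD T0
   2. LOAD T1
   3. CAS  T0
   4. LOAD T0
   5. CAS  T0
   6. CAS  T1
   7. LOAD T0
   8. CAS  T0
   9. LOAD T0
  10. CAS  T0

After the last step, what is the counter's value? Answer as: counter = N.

counter = 8

T0 LOAD — after: cnt=4, r=4 — load
T1 LOAD — after: cnt=4, r=4 — load
T0 CAS — after: cnt=5, r=4 — ok
T0 LOAD — after: cnt=5, r=5 — load
T0 CAS — after: cnt=6, r=5 — ok
T1 CAS — after: cnt=6, r=4 — retry
T0 LOAD — after: cnt=6, r=6 — load
T0 CAS — after: cnt=7, r=6 — ok
T0 LOAD — after: cnt=7, r=7 — load
T0 CAS — after: cnt=8, r=7 — ok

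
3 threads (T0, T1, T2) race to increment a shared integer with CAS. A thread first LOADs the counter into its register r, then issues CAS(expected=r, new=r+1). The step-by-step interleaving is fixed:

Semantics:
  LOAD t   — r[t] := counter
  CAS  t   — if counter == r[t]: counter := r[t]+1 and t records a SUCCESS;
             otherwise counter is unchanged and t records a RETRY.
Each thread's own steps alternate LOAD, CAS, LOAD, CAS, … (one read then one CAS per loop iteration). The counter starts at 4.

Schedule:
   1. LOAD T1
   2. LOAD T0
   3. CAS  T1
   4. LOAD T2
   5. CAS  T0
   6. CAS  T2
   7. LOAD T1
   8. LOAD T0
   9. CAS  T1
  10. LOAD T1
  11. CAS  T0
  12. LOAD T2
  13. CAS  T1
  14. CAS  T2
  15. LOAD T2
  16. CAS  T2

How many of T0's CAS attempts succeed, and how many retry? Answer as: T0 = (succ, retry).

T1 LOAD — after: cnt=4, r=4 — load
T0 LOAD — after: cnt=4, r=4 — load
T1 CAS — after: cnt=5, r=4 — ok
T2 LOAD — after: cnt=5, r=5 — load
T0 CAS — after: cnt=5, r=4 — retry
T2 CAS — after: cnt=6, r=5 — ok
T1 LOAD — after: cnt=6, r=6 — load
T0 LOAD — after: cnt=6, r=6 — load
T1 CAS — after: cnt=7, r=6 — ok
T1 LOAD — after: cnt=7, r=7 — load
T0 CAS — after: cnt=7, r=6 — retry
T2 LOAD — after: cnt=7, r=7 — load
T1 CAS — after: cnt=8, r=7 — ok
T2 CAS — after: cnt=8, r=7 — retry
T2 LOAD — after: cnt=8, r=8 — load
T2 CAS — after: cnt=9, r=8 — ok

T0 = (0, 2)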